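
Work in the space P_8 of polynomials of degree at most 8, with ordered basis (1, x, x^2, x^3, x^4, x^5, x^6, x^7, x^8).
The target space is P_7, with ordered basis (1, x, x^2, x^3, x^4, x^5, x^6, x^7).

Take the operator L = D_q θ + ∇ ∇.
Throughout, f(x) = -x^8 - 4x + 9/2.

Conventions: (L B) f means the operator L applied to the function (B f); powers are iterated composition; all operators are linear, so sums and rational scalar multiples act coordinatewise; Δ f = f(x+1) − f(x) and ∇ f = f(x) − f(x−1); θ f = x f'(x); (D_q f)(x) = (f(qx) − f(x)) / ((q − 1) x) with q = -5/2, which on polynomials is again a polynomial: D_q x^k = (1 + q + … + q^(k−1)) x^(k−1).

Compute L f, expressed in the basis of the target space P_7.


θ f = -8x^8 - 4x
D_q θ f = (55767/16)x^7 - 4
∇ f = -8x^7 + 28x^6 - 56x^5 + 70x^4 - 56x^3 + 28x^2 - 8x - 3
∇ ∇ f = -56x^6 + 336x^5 - 980x^4 + 1680x^3 - 1736x^2 + 1008x - 254
(D_q θ + ∇ ∇) f = (55767/16)x^7 - 56x^6 + 336x^5 - 980x^4 + 1680x^3 - 1736x^2 + 1008x - 258

the result is g(x) = (55767/16)x^7 - 56x^6 + 336x^5 - 980x^4 + 1680x^3 - 1736x^2 + 1008x - 258


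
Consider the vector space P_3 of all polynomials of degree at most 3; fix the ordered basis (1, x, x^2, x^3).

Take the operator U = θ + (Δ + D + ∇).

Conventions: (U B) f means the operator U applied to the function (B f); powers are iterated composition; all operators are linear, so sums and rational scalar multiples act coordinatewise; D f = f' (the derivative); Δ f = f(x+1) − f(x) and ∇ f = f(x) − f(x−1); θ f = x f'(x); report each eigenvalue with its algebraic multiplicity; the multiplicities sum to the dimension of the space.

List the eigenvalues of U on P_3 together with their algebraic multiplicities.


image of 1: 0
image of x: x + 3
image of x^2: 2x^2 + 6x
image of x^3: 3x^3 + 9x^2 + 2
the matrix is upper triangular; its diagonal is (0, 1, 2, 3)
for a triangular matrix the eigenvalues are the diagonal entries, with algebraic multiplicity their repetition count

λ = 0 (multiplicity 1), λ = 1 (multiplicity 1), λ = 2 (multiplicity 1), λ = 3 (multiplicity 1)


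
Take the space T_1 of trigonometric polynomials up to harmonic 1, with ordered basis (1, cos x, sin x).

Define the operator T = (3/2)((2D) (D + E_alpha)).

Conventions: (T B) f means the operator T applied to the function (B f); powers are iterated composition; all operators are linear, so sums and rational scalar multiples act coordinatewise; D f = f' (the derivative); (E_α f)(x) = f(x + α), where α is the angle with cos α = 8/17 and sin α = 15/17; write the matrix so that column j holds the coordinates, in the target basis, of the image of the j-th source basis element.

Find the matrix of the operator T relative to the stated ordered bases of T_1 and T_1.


image of 1: 0
image of cos x: -(96/17)cos x - (24/17)sin x
image of sin x: (24/17)cos x - (96/17)sin x
each image's coordinates form column j of the matrix

the matrix is [[0, 0, 0]; [0, -96/17, 24/17]; [0, -24/17, -96/17]] (rows listed top to bottom)


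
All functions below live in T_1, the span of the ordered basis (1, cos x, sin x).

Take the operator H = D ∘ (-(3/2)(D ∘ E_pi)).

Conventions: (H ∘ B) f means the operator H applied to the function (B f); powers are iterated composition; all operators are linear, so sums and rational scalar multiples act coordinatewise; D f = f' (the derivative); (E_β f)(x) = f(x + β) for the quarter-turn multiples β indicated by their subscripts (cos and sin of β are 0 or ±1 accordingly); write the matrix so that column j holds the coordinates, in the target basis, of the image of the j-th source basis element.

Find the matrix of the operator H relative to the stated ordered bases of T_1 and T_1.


the matrix is [[0, 0, 0]; [0, -3/2, 0]; [0, 0, -3/2]] (rows listed top to bottom)

image of 1: 0
image of cos x: -(3/2)cos x
image of sin x: -(3/2)sin x
each image's coordinates form column j of the matrix


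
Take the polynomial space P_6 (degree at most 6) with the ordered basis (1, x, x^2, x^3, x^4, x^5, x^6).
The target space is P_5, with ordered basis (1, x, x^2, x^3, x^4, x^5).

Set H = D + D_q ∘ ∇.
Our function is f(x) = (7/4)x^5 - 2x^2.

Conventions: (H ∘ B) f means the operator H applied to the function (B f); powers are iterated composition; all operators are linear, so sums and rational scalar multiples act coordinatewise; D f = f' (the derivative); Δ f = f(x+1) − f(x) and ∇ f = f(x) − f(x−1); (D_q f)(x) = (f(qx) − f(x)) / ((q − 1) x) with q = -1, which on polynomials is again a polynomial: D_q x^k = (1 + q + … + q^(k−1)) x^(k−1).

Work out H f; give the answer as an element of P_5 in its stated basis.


D f = (35/4)x^4 - 4x
∇ f = (35/4)x^4 - (35/2)x^3 + (35/2)x^2 - (51/4)x + 15/4
D_q ∇ f = -(35/2)x^2 - 51/4
(D + D_q ∘ ∇) f = (35/4)x^4 - (35/2)x^2 - 4x - 51/4

the image equals g(x) = (35/4)x^4 - (35/2)x^2 - 4x - 51/4


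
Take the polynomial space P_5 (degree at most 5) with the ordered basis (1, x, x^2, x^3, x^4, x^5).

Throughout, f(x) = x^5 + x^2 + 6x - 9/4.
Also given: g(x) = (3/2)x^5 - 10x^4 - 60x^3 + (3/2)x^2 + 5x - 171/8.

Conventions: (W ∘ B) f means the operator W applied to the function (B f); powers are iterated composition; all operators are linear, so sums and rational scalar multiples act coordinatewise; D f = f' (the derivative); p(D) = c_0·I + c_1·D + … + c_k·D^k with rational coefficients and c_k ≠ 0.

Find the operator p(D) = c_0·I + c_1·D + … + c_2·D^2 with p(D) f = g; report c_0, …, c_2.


D^0 f = x^5 + x^2 + 6x - 9/4
D^1 f = 5x^4 + 2x + 6
D^2 f = 20x^3 + 2
matching coefficients of g against c_0 f + c_1 Df + … from the top degree down determines the c_i
solution: c_0 = 3/2, c_1 = -2, c_2 = -3

c_0 = 3/2, c_1 = -2, c_2 = -3


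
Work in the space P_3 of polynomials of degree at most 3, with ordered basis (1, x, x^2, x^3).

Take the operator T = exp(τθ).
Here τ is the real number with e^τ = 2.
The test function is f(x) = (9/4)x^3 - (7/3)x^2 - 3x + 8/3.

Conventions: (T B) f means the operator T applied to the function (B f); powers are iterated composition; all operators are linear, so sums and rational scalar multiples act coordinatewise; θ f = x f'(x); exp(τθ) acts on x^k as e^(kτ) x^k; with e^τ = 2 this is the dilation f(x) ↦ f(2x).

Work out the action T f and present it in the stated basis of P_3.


the image equals g(x) = 18x^3 - (28/3)x^2 - 6x + 8/3

exp(τθ) x^k = e^(kτ) x^k; with e^τ = 2 this sends x^k to 2^k x^k
x ↦ 2 x
x^2 ↦ 4 x^2
x^3 ↦ 8 x^3
applying this coordinatewise to f: exp(τθ) f = 18x^3 - (28/3)x^2 - 6x + 8/3


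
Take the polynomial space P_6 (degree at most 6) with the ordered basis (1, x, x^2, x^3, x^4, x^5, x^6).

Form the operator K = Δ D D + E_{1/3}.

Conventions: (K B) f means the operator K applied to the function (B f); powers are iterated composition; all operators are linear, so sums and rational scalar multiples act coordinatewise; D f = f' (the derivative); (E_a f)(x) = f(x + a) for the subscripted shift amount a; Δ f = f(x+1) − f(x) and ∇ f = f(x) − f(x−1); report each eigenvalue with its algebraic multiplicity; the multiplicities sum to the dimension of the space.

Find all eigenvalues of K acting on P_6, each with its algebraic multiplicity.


λ = 1 (multiplicity 7)

image of 1: 1
image of x: x + 1/3
image of x^2: x^2 + (2/3)x + 1/9
image of x^3: x^3 + x^2 + (1/3)x + 163/27
image of x^4: x^4 + (4/3)x^3 + (2/3)x^2 + (652/27)x + 973/81
image of x^5: x^5 + (5/3)x^4 + (10/9)x^3 + (1630/27)x^2 + (4865/81)x + 4861/243
image of x^6: x^6 + 2x^5 + (5/3)x^4 + (3260/27)x^3 + (4865/27)x^2 + (9722/81)x + 21871/729
the matrix is upper triangular; its diagonal is (1, 1, 1, 1, 1, 1, 1)
for a triangular matrix the eigenvalues are the diagonal entries, with algebraic multiplicity their repetition count


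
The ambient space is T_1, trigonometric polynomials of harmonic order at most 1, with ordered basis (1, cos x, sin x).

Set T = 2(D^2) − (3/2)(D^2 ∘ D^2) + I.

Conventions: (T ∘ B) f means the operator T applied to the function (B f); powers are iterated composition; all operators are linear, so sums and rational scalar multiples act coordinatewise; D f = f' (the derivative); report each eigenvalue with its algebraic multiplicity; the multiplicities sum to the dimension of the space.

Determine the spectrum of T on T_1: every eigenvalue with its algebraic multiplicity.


λ = -5/2 (multiplicity 2), λ = 1 (multiplicity 1)

image of 1: 1
image of cos x: -(5/2)cos x
image of sin x: -(5/2)sin x
the matrix is diagonal; its diagonal is (1, -5/2, -5/2)
for a triangular matrix the eigenvalues are the diagonal entries, with algebraic multiplicity their repetition count


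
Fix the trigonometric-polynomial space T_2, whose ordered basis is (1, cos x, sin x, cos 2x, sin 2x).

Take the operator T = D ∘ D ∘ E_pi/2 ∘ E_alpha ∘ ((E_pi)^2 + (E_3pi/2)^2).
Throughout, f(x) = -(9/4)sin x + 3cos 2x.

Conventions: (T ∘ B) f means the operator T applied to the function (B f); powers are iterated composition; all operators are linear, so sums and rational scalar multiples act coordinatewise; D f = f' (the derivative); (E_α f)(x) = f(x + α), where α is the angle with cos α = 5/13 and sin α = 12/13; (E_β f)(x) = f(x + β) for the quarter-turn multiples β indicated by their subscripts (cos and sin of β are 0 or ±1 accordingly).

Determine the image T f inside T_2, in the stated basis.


the result is g(x) = -(2856/169)cos 2x - (2880/169)sin 2x

E_pi f = (9/4)sin x + 3cos 2x
E_pi E_pi f = -(9/4)sin x + 3cos 2x
E_3pi/2 f = (9/4)cos x - 3cos 2x
E_3pi/2 E_3pi/2 f = (9/4)sin x + 3cos 2x
((E_pi)^2 + (E_3pi/2)^2) f = 6cos 2x
E_alpha ((E_pi)^2 + (E_3pi/2)^2) f = -(714/169)cos 2x - (720/169)sin 2x
E_pi/2 E_alpha ((E_pi)^2 + (E_3pi/2)^2) f = (714/169)cos 2x + (720/169)sin 2x
D (E_pi/2 ∘ E_alpha) ((E_pi)^2 + (E_3pi/2)^2) f = (1440/169)cos 2x - (1428/169)sin 2x
D D (E_pi/2 ∘ E_alpha) ((E_pi)^2 + (E_3pi/2)^2) f = -(2856/169)cos 2x - (2880/169)sin 2x


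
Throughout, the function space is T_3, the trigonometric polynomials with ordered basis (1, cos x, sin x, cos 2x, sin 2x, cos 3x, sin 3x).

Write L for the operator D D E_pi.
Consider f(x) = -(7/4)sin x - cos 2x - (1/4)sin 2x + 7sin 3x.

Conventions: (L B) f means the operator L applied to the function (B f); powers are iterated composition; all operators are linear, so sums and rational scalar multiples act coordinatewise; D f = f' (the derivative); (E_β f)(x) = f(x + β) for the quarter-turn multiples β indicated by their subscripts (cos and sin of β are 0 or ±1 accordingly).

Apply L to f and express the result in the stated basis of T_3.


the image equals g(x) = -(7/4)sin x + 4cos 2x + sin 2x + 63sin 3x

E_pi f = (7/4)sin x - cos 2x - (1/4)sin 2x - 7sin 3x
D E_pi f = (7/4)cos x - (1/2)cos 2x + 2sin 2x - 21cos 3x
D (D E_pi) f = -(7/4)sin x + 4cos 2x + sin 2x + 63sin 3x


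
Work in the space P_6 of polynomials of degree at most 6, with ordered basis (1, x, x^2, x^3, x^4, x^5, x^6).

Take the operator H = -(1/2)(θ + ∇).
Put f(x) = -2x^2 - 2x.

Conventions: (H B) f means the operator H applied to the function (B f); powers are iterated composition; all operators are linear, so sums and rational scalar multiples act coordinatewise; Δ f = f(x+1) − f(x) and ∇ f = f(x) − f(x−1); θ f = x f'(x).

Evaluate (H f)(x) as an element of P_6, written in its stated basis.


the image equals g(x) = 2x^2 + 3x

θ f = -4x^2 - 2x
∇ f = -4x
(θ + ∇) f = -4x^2 - 6x
(-(1/2)(θ + ∇)) f = 2x^2 + 3x


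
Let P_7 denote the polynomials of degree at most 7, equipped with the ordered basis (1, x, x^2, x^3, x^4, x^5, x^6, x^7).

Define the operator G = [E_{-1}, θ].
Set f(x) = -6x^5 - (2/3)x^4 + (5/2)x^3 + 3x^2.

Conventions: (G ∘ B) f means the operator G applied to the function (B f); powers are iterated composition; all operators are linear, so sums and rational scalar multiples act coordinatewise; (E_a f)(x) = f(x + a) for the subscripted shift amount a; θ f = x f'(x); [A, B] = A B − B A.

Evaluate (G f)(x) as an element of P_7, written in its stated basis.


θ f = -30x^5 - (8/3)x^4 + (15/2)x^3 + 6x^2
E_{-1} θ f = -30x^5 + (442/3)x^4 - (1691/6)x^3 + (535/2)x^2 - (773/6)x + 155/6
E_{-1} f = -6x^5 + (88/3)x^4 - (329/6)x^3 + (103/2)x^2 - (155/6)x + 35/6
θ E_{-1} f = -30x^5 + (352/3)x^4 - (329/2)x^3 + 103x^2 - (155/6)x
[E_{-1}, θ] f = 30x^4 - (352/3)x^3 + (329/2)x^2 - 103x + 155/6

the result is g(x) = 30x^4 - (352/3)x^3 + (329/2)x^2 - 103x + 155/6


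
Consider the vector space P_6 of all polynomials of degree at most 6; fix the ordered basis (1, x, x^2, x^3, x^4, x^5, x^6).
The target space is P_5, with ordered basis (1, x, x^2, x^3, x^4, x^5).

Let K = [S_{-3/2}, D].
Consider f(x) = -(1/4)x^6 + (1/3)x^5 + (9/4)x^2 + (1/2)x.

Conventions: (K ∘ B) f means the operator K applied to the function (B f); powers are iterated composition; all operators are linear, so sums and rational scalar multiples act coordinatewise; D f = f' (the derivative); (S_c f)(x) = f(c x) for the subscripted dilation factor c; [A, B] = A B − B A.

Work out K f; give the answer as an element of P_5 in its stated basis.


g(x) = (3645/128)x^5 + (675/32)x^4 - (135/8)x + 5/4

D f = -(3/2)x^5 + (5/3)x^4 + (9/2)x + 1/2
S_{-3/2} D f = (729/64)x^5 + (135/16)x^4 - (27/4)x + 1/2
S_{-3/2} f = -(729/256)x^6 - (81/32)x^5 + (81/16)x^2 - (3/4)x
D S_{-3/2} f = -(2187/128)x^5 - (405/32)x^4 + (81/8)x - 3/4
[S_{-3/2}, D] f = (3645/128)x^5 + (675/32)x^4 - (135/8)x + 5/4


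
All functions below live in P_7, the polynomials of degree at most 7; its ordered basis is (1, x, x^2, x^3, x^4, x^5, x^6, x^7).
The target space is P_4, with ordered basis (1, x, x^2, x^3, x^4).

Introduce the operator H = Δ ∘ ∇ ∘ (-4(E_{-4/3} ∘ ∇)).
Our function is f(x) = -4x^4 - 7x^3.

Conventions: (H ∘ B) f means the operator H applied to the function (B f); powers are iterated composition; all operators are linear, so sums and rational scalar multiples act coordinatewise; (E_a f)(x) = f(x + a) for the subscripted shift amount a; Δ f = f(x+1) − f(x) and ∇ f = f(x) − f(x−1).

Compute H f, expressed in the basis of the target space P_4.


∇ f = -16x^3 + 3x^2 + 5x - 3
E_{-4/3} ∇ f = -16x^3 + 67x^2 - (265/3)x + 907/27
(-4(E_{-4/3} ∘ ∇)) f = 64x^3 - 268x^2 + (1060/3)x - 3628/27
∇ (-4(E_{-4/3} ∘ ∇)) f = 192x^2 - 728x + 2056/3
Δ ∇ (-4(E_{-4/3} ∘ ∇)) f = 384x - 536

g(x) = 384x - 536


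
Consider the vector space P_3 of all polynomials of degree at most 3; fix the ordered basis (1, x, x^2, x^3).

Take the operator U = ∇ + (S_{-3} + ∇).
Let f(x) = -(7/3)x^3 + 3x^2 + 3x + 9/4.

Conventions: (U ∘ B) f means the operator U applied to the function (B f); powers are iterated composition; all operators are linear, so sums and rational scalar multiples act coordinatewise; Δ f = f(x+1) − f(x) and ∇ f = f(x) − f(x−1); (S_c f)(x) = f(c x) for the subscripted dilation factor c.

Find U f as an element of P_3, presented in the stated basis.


the result is g(x) = 63x^3 + 13x^2 + 17x - 29/12

∇ f = -7x^2 + 13x - 7/3
S_{-3} f = 63x^3 + 27x^2 - 9x + 9/4
∇ f = -7x^2 + 13x - 7/3
(S_{-3} + ∇) f = 63x^3 + 20x^2 + 4x - 1/12
(∇ + (S_{-3} + ∇)) f = 63x^3 + 13x^2 + 17x - 29/12


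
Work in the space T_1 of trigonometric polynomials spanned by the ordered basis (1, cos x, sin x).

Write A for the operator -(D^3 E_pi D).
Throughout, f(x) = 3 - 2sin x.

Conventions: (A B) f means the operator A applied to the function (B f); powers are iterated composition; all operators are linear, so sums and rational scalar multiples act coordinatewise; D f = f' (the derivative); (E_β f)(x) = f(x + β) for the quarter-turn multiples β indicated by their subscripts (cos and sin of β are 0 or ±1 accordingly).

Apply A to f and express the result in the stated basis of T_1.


the result is g(x) = -2sin x

D f = -2cos x
E_pi D f = 2cos x
D (E_pi D) f = -2sin x
D D (E_pi D) f = -2cos x
D D D (E_pi D) f = 2sin x
(-(D^3 E_pi D)) f = -2sin x


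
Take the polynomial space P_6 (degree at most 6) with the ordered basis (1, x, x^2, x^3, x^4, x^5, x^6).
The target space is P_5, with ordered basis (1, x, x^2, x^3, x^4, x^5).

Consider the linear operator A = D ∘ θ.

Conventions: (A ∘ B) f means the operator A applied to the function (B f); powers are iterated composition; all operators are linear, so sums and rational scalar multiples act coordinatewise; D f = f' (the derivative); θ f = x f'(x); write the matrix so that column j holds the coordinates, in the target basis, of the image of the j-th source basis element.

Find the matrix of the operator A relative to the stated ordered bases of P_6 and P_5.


image of 1: 0
image of x: 1
image of x^2: 4x
image of x^3: 9x^2
image of x^4: 16x^3
image of x^5: 25x^4
image of x^6: 36x^5
each image's coordinates form column j of the matrix

the matrix is [[0, 1, 0, 0, 0, 0, 0]; [0, 0, 4, 0, 0, 0, 0]; [0, 0, 0, 9, 0, 0, 0]; [0, 0, 0, 0, 16, 0, 0]; [0, 0, 0, 0, 0, 25, 0]; [0, 0, 0, 0, 0, 0, 36]] (rows listed top to bottom)


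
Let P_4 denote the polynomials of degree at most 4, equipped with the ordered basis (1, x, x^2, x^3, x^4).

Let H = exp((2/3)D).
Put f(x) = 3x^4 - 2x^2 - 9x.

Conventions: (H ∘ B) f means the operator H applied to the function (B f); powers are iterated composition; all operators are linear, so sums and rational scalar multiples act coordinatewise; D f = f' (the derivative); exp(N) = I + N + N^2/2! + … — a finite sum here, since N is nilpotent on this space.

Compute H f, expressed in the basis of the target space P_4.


g(x) = 3x^4 + 8x^3 + 6x^2 - (73/9)x - 170/27

order-1 term: 8x^3 - (8/3)x - 6
order-2 term: 8x^2 - 8/9
order-3 term: (32/9)x
order-4 term: 16/27
the series for exp((2/3)D) f terminates at order 4
exp((2/3)D) f = 3x^4 + 8x^3 + 6x^2 - (73/9)x - 170/27


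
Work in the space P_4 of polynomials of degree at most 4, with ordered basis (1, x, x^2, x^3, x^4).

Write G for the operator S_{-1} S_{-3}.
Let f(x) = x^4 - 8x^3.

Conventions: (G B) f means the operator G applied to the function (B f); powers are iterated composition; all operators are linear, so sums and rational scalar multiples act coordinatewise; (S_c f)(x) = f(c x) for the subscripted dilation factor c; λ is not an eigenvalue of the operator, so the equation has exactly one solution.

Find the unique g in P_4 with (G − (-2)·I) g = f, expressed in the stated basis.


g(x) = (1/83)x^4 - (8/29)x^3

write g with unknown coordinates in the stated basis and equate coefficients in (G − (-2)·I) g = f
solving from the highest basis element down gives g = (1/83)x^4 - (8/29)x^3
check: G g = (81/83)x^4 - (216/29)x^3
so G g − (-2)·g = x^4 - 8x^3 = f ✓


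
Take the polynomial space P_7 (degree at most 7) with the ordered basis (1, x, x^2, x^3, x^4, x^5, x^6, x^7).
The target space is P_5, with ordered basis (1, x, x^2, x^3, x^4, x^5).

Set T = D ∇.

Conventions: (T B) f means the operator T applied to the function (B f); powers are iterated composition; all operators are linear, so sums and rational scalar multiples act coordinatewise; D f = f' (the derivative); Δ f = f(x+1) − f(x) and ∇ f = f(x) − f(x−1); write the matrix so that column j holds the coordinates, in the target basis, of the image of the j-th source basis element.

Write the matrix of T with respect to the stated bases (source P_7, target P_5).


image of 1: 0
image of x: 0
image of x^2: 2
image of x^3: 6x - 3
image of x^4: 12x^2 - 12x + 4
image of x^5: 20x^3 - 30x^2 + 20x - 5
image of x^6: 30x^4 - 60x^3 + 60x^2 - 30x + 6
image of x^7: 42x^5 - 105x^4 + 140x^3 - 105x^2 + 42x - 7
each image's coordinates form column j of the matrix

the matrix is [[0, 0, 2, -3, 4, -5, 6, -7]; [0, 0, 0, 6, -12, 20, -30, 42]; [0, 0, 0, 0, 12, -30, 60, -105]; [0, 0, 0, 0, 0, 20, -60, 140]; [0, 0, 0, 0, 0, 0, 30, -105]; [0, 0, 0, 0, 0, 0, 0, 42]] (rows listed top to bottom)


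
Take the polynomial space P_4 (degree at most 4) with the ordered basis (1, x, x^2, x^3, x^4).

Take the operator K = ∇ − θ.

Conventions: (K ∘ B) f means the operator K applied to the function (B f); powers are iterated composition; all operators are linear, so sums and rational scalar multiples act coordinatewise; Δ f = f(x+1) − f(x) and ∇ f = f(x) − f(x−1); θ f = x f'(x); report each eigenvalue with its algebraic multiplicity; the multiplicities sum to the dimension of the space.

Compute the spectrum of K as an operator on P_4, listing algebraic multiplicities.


image of 1: 0
image of x: -x + 1
image of x^2: -2x^2 + 2x - 1
image of x^3: -3x^3 + 3x^2 - 3x + 1
image of x^4: -4x^4 + 4x^3 - 6x^2 + 4x - 1
the matrix is upper triangular; its diagonal is (0, -1, -2, -3, -4)
for a triangular matrix the eigenvalues are the diagonal entries, with algebraic multiplicity their repetition count

λ = -4 (multiplicity 1), λ = -3 (multiplicity 1), λ = -2 (multiplicity 1), λ = -1 (multiplicity 1), λ = 0 (multiplicity 1)


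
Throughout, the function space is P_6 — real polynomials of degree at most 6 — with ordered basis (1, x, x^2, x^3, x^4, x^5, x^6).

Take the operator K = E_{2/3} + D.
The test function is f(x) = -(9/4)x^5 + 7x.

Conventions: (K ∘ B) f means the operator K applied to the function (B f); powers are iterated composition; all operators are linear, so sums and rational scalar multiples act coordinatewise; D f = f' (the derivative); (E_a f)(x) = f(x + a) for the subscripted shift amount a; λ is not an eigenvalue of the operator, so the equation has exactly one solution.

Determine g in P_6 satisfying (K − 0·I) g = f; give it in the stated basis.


the result is g(x) = -(9/4)x^5 + (75/4)x^4 - 115x^3 + (1595/3)x^2 - (14687/9)x + 67883/27

write g with unknown coordinates in the stated basis and equate coefficients in (K − 0·I) g = f
solving from the highest basis element down gives g = -(9/4)x^5 + (75/4)x^4 - 115x^3 + (1595/3)x^2 - (14687/9)x + 67883/27
check: K g = -(9/4)x^5 + 7x
so K g − 0·g = -(9/4)x^5 + 7x = f ✓


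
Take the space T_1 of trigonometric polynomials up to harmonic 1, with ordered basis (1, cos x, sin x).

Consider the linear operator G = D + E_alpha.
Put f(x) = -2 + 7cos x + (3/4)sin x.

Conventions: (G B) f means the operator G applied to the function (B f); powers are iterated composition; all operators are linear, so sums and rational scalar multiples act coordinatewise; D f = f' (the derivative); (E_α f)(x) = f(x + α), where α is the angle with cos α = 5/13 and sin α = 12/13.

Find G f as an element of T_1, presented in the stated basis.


D f = (3/4)cos x - 7sin x
E_alpha f = -2 + (44/13)cos x - (321/52)sin x
(D + E_alpha) f = -2 + (215/52)cos x - (685/52)sin x

the result is g(x) = -2 + (215/52)cos x - (685/52)sin x


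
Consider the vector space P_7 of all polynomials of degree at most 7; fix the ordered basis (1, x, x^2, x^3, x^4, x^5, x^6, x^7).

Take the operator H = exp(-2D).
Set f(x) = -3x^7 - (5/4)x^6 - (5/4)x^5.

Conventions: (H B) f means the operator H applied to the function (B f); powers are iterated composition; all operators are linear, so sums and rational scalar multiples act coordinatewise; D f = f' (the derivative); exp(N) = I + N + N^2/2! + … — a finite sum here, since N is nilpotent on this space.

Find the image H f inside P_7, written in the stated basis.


g(x) = -3x^7 + (163/4)x^6 - (953/4)x^5 + (1555/2)x^4 - 1530x^3 + 1816x^2 - 1204x + 344

order-1 term: 42x^6 + 15x^5 + (25/2)x^4
order-2 term: -252x^5 - 75x^4 - 50x^3
order-3 term: 840x^4 + 200x^3 + 100x^2
order-4 term: -1680x^3 - 300x^2 - 100x
order-5 term: 2016x^2 + 240x + 40
order-6 term: -1344x - 80
order-7 term: 384
the series for exp(-2D) f terminates at order 7
exp(-2D) f = -3x^7 + (163/4)x^6 - (953/4)x^5 + (1555/2)x^4 - 1530x^3 + 1816x^2 - 1204x + 344


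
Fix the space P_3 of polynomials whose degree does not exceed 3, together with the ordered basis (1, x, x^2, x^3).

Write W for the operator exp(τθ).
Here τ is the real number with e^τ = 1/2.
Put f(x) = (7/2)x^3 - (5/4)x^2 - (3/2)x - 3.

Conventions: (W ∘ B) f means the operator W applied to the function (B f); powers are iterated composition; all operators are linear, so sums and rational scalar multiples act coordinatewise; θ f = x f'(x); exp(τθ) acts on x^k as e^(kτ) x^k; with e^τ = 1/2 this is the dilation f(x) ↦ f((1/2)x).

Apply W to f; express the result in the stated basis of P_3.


exp(τθ) x^k = e^(kτ) x^k; with e^τ = 1/2 this sends x^k to (1/2)^k x^k
x ↦ 1/2 x
x^2 ↦ 1/4 x^2
x^3 ↦ 1/8 x^3
applying this coordinatewise to f: exp(τθ) f = (7/16)x^3 - (5/16)x^2 - (3/4)x - 3

g(x) = (7/16)x^3 - (5/16)x^2 - (3/4)x - 3


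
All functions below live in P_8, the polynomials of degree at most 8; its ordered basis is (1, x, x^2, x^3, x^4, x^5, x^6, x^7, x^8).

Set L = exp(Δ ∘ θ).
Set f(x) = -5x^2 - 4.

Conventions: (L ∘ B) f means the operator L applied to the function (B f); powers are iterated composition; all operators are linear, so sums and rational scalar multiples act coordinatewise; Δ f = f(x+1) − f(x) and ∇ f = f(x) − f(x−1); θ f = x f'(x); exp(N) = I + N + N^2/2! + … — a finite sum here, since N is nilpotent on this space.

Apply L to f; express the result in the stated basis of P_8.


g(x) = -5x^2 - 20x - 24

order-1 term: -20x - 10
order-2 term: -10
the series for exp(Δ ∘ θ) f terminates at order 2
exp(Δ ∘ θ) f = -5x^2 - 20x - 24


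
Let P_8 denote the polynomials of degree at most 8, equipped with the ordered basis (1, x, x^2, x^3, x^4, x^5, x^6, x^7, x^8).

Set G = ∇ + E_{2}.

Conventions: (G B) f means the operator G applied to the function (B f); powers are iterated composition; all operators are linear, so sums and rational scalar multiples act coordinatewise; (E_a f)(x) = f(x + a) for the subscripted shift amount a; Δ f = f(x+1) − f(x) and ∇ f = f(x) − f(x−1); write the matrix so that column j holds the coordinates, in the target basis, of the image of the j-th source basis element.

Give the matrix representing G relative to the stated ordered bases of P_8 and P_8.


the matrix is [[1, 3, 3, 9, 15, 33, 63, 129, 255]; [0, 1, 6, 9, 36, 75, 198, 441, 1032]; [0, 0, 1, 9, 18, 90, 225, 693, 1764]; [0, 0, 0, 1, 12, 30, 180, 525, 1848]; [0, 0, 0, 0, 1, 15, 45, 315, 1050]; [0, 0, 0, 0, 0, 1, 18, 63, 504]; [0, 0, 0, 0, 0, 0, 1, 21, 84]; [0, 0, 0, 0, 0, 0, 0, 1, 24]; [0, 0, 0, 0, 0, 0, 0, 0, 1]] (rows listed top to bottom)

image of 1: 1
image of x: x + 3
image of x^2: x^2 + 6x + 3
image of x^3: x^3 + 9x^2 + 9x + 9
image of x^4: x^4 + 12x^3 + 18x^2 + 36x + 15
image of x^5: x^5 + 15x^4 + 30x^3 + 90x^2 + 75x + 33
image of x^6: x^6 + 18x^5 + 45x^4 + 180x^3 + 225x^2 + 198x + 63
image of x^7: x^7 + 21x^6 + 63x^5 + 315x^4 + 525x^3 + 693x^2 + 441x + 129
image of x^8: x^8 + 24x^7 + 84x^6 + 504x^5 + 1050x^4 + 1848x^3 + 1764x^2 + 1032x + 255
each image's coordinates form column j of the matrix


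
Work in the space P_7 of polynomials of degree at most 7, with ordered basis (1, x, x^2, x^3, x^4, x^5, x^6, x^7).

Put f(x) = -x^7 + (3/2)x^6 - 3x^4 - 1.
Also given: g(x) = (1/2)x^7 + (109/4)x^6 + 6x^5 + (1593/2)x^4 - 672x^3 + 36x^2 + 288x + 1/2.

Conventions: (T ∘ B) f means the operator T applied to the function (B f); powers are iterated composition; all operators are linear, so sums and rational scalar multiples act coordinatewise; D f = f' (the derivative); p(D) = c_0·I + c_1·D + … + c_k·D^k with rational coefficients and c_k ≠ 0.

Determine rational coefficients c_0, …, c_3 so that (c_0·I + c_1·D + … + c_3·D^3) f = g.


D^0 f = -x^7 + (3/2)x^6 - 3x^4 - 1
D^1 f = -7x^6 + 9x^5 - 12x^3
D^2 f = -42x^5 + 45x^4 - 36x^2
D^3 f = -210x^4 + 180x^3 - 72x
matching coefficients of g against c_0 f + c_1 Df + … from the top degree down determines the c_i
solution: c_0 = -1/2, c_1 = -4, c_2 = -1, c_3 = -4

p(D) = -(1/2)·I − 4·D − D^2 − 4·D^3, i.e. c_0 = -1/2, c_1 = -4, c_2 = -1, c_3 = -4


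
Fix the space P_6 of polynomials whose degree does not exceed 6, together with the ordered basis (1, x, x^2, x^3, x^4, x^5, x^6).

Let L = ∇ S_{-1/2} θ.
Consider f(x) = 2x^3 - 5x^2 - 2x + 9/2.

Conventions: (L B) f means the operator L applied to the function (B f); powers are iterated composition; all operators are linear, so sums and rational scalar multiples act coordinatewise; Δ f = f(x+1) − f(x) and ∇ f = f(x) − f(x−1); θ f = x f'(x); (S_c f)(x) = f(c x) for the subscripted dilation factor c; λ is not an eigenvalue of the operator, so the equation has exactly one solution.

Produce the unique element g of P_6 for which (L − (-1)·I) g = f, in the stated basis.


write g with unknown coordinates in the stated basis and equate coefficients in (L − (-1)·I) g = f
solving from the highest basis element down gives g = 2x^3 - (11/4)x^2 - (3/2)x + 25/8
check: L g = -(9/4)x^2 - (1/2)x + 11/8
so L g − (-1)·g = 2x^3 - 5x^2 - 2x + 9/2 = f ✓

the image equals g(x) = 2x^3 - (11/4)x^2 - (3/2)x + 25/8


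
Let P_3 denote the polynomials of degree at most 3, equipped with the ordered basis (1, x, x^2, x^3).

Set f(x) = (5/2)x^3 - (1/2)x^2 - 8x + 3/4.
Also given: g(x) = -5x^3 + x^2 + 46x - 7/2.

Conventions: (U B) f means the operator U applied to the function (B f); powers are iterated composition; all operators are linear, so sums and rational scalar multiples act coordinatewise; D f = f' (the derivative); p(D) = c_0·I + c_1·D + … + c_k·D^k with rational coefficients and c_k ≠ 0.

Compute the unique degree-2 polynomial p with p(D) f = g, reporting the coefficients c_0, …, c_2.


p(D) = -2·I + 2·D^2, i.e. c_0 = -2, c_1 = 0, c_2 = 2

D^0 f = (5/2)x^3 - (1/2)x^2 - 8x + 3/4
D^1 f = (15/2)x^2 - x - 8
D^2 f = 15x - 1
matching coefficients of g against c_0 f + c_1 Df + … from the top degree down determines the c_i
solution: c_0 = -2, c_1 = 0, c_2 = 2


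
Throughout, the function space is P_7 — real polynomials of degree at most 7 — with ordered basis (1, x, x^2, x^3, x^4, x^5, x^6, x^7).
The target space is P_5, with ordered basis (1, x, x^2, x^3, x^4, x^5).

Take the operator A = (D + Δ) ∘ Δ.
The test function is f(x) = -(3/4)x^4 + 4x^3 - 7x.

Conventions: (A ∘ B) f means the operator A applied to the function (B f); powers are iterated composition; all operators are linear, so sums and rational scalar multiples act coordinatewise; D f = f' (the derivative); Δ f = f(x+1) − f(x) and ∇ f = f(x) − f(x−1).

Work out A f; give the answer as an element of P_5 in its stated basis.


Δ f = -3x^3 + (15/2)x^2 + 9x - 15/4
D Δ f = -9x^2 + 15x + 9
Δ Δ f = -9x^2 + 6x + 27/2
(D + Δ) Δ f = -18x^2 + 21x + 45/2

g(x) = -18x^2 + 21x + 45/2


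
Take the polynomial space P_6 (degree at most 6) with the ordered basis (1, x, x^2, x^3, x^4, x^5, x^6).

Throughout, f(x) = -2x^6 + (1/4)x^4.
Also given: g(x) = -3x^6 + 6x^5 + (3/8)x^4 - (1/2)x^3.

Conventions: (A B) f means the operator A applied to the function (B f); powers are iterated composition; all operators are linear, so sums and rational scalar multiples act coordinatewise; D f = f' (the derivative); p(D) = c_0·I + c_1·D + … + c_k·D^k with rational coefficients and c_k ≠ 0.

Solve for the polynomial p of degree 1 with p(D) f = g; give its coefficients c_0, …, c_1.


c_0 = 3/2, c_1 = -1/2

D^0 f = -2x^6 + (1/4)x^4
D^1 f = -12x^5 + x^3
matching coefficients of g against c_0 f + c_1 Df + … from the top degree down determines the c_i
solution: c_0 = 3/2, c_1 = -1/2


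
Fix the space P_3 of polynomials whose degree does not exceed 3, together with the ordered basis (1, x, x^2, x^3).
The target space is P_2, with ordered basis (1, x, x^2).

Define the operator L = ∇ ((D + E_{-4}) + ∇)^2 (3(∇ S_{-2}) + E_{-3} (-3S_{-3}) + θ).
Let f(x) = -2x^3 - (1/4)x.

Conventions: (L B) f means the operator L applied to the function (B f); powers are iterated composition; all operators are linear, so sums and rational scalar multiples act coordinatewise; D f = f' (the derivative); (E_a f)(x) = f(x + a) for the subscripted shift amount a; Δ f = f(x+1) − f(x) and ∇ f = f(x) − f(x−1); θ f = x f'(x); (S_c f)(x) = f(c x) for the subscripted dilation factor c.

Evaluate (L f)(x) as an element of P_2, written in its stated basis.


S_{-2} f = 16x^3 + (1/2)x
∇ S_{-2} f = 48x^2 - 48x + 33/2
(3(∇ S_{-2})) f = 144x^2 - 144x + 99/2
S_{-3} f = 54x^3 + (3/4)x
(-3S_{-3}) f = -162x^3 - (9/4)x
E_{-3} (-3S_{-3}) f = -162x^3 + 1458x^2 - (17505/4)x + 17523/4
θ f = -6x^3 - (1/4)x
(3(∇ S_{-2}) + E_{-3} (-3S_{-3}) + θ) f = -168x^3 + 1602x^2 - (9041/2)x + 17721/4
D (3(∇ S_{-2}) + E_{-3} (-3S_{-3}) + θ) f = -504x^2 + 3204x - 9041/2
E_{-4} (3(∇ S_{-2}) + E_{-3} (-3S_{-3}) + θ) f = -168x^3 + 3618x^2 - (50801/2)x + 235585/4
(D + E_{-4}) (3(∇ S_{-2}) + E_{-3} (-3S_{-3}) + θ) f = -168x^3 + 3114x^2 - (44393/2)x + 217503/4
∇ (3(∇ S_{-2}) + E_{-3} (-3S_{-3}) + θ) f = -504x^2 + 3708x - 12581/2
((D + E_{-4}) + ∇) (3(∇ S_{-2}) + E_{-3} (-3S_{-3}) + θ) f = -168x^3 + 2610x^2 - (36977/2)x + 192341/4
D ((D + E_{-4}) + ∇) (3(∇ S_{-2}) + E_{-3} (-3S_{-3}) + θ) f = -504x^2 + 5220x - 36977/2
E_{-4} ((D + E_{-4}) + ∇) (3(∇ S_{-2}) + E_{-3} (-3S_{-3}) + θ) f = -168x^3 + 4626x^2 - (94865/2)x + 698205/4
(D + E_{-4}) ((D + E_{-4}) + ∇) (3(∇ S_{-2}) + E_{-3} (-3S_{-3}) + θ) f = -168x^3 + 4122x^2 - (84425/2)x + 624251/4
∇ ((D + E_{-4}) + ∇) (3(∇ S_{-2}) + E_{-3} (-3S_{-3}) + θ) f = -504x^2 + 5724x - 42533/2
((D + E_{-4}) + ∇) ((D + E_{-4}) + ∇) (3(∇ S_{-2}) + E_{-3} (-3S_{-3}) + θ) f = -168x^3 + 3618x^2 - (72977/2)x + 539185/4
∇ ((D + E_{-4}) + ∇)^2 (3(∇ S_{-2}) + E_{-3} (-3S_{-3}) + θ) f = -504x^2 + 7740x - 80549/2

g(x) = -504x^2 + 7740x - 80549/2


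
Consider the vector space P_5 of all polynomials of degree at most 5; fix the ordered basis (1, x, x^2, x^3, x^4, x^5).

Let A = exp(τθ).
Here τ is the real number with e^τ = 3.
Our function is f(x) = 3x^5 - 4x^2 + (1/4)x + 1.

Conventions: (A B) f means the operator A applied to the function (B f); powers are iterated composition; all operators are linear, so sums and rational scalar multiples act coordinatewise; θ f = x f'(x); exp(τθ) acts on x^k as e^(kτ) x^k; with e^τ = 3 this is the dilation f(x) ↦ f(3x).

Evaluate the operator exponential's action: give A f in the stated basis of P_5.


exp(τθ) x^k = e^(kτ) x^k; with e^τ = 3 this sends x^k to 3^k x^k
x ↦ 3 x
x^2 ↦ 9 x^2
x^5 ↦ 243 x^5
applying this coordinatewise to f: exp(τθ) f = 729x^5 - 36x^2 + (3/4)x + 1

g(x) = 729x^5 - 36x^2 + (3/4)x + 1


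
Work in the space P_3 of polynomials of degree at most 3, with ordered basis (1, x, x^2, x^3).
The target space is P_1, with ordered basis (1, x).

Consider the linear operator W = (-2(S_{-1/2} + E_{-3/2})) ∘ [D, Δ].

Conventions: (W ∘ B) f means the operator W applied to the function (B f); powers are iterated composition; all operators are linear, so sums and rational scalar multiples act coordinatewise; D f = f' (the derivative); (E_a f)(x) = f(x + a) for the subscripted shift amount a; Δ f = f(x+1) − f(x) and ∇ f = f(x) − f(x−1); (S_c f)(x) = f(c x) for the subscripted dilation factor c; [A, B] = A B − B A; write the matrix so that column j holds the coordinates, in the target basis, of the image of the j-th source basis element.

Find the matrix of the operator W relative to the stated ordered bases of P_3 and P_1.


image of 1: 0
image of x: 0
image of x^2: 0
image of x^3: 0
each image's coordinates form column j of the matrix

the matrix is [[0, 0, 0, 0]; [0, 0, 0, 0]] (rows listed top to bottom)


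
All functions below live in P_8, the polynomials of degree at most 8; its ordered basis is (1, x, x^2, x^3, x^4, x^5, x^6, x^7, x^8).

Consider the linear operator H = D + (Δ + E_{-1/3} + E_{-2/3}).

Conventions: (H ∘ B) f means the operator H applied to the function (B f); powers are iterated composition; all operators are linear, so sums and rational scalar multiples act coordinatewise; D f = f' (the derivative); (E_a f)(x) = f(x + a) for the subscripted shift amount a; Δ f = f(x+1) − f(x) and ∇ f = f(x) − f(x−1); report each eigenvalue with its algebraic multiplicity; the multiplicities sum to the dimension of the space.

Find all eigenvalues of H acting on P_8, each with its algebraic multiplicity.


image of 1: 2
image of x: 2x + 1
image of x^2: 2x^2 + 2x + 14/9
image of x^3: 2x^3 + 3x^2 + (14/3)x + 2/3
image of x^4: 2x^4 + 4x^3 + (28/3)x^2 + (8/3)x + 98/81
image of x^5: 2x^5 + 5x^4 + (140/9)x^3 + (20/3)x^2 + (490/81)x + 70/81
image of x^6: 2x^6 + 6x^5 + (70/3)x^4 + (40/3)x^3 + (490/27)x^2 + (140/27)x + 794/729
image of x^7: 2x^7 + 7x^6 + (98/3)x^5 + (70/3)x^4 + (3430/81)x^3 + (490/27)x^2 + (5558/729)x + 686/729
image of x^8: 2x^8 + 8x^7 + (392/9)x^6 + (112/3)x^5 + (6860/81)x^4 + (3920/81)x^3 + (22232/729)x^2 + (5488/729)x + 6818/6561
the matrix is upper triangular; its diagonal is (2, 2, 2, 2, 2, 2, 2, 2, 2)
for a triangular matrix the eigenvalues are the diagonal entries, with algebraic multiplicity their repetition count

λ = 2 (multiplicity 9)


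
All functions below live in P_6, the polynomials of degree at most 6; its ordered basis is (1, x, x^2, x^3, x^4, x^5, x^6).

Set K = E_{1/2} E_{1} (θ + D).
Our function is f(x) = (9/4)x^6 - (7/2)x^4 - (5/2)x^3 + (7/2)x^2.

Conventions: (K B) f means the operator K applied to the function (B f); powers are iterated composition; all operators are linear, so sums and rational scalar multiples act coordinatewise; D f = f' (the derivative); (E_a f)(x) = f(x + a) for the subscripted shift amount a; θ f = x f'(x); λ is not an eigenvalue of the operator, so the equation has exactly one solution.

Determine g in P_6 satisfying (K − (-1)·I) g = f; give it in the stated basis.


the result is g(x) = (9/28)x^6 - (45/14)x^5 + (2999/280)x^4 - (2511/560)x^3 - (81677/1680)x^2 + (938179/13440)x + 382169/5376

write g with unknown coordinates in the stated basis and equate coefficients in (K − (-1)·I) g = f
solving from the highest basis element down gives g = (9/28)x^6 - (45/14)x^5 + (2999/280)x^4 - (2511/560)x^3 - (81677/1680)x^2 + (938179/13440)x + 382169/5376
check: K g = (27/14)x^6 + (45/14)x^5 - (3979/280)x^4 + (1111/560)x^3 + (87557/1680)x^2 - (938179/13440)x - 382169/5376
so K g − (-1)·g = (9/4)x^6 - (7/2)x^4 - (5/2)x^3 + (7/2)x^2 = f ✓


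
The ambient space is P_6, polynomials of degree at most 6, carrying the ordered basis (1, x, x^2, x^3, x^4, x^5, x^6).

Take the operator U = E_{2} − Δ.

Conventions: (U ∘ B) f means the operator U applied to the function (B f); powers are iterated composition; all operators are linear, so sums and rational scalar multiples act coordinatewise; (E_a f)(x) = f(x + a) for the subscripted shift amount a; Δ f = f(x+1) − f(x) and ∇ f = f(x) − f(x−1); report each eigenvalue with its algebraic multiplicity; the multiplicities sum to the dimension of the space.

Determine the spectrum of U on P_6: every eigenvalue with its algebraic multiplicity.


image of 1: 1
image of x: x + 1
image of x^2: x^2 + 2x + 3
image of x^3: x^3 + 3x^2 + 9x + 7
image of x^4: x^4 + 4x^3 + 18x^2 + 28x + 15
image of x^5: x^5 + 5x^4 + 30x^3 + 70x^2 + 75x + 31
image of x^6: x^6 + 6x^5 + 45x^4 + 140x^3 + 225x^2 + 186x + 63
the matrix is upper triangular; its diagonal is (1, 1, 1, 1, 1, 1, 1)
for a triangular matrix the eigenvalues are the diagonal entries, with algebraic multiplicity their repetition count

λ = 1 (multiplicity 7)


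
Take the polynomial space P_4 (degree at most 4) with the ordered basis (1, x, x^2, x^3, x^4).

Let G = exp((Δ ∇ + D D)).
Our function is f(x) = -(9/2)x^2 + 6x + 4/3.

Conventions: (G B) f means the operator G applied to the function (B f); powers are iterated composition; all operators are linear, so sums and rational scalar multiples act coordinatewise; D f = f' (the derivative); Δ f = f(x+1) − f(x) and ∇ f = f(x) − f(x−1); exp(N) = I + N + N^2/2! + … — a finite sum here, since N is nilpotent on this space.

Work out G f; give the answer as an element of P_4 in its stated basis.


g(x) = -(9/2)x^2 + 6x - 50/3

order-1 term: -18
the series for exp((Δ ∇ + D D)) f terminates at order 1
exp((Δ ∇ + D D)) f = -(9/2)x^2 + 6x - 50/3


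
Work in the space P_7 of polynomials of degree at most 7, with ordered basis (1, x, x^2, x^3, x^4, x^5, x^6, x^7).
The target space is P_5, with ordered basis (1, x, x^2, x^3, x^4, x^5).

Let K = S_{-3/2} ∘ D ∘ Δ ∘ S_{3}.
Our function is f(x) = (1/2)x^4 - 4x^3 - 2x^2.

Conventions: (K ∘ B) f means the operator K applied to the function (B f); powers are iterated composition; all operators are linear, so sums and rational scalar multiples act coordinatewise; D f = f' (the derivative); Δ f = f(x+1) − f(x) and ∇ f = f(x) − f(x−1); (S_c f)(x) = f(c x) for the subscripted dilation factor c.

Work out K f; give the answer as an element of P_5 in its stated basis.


the image equals g(x) = (2187/2)x^2 + 243x - 198

S_{3} f = (81/2)x^4 - 108x^3 - 18x^2
Δ S_{3} f = 162x^3 - 81x^2 - 198x - 171/2
D Δ S_{3} f = 486x^2 - 162x - 198
S_{-3/2} (D ∘ Δ ∘ S_{3}) f = (2187/2)x^2 + 243x - 198
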